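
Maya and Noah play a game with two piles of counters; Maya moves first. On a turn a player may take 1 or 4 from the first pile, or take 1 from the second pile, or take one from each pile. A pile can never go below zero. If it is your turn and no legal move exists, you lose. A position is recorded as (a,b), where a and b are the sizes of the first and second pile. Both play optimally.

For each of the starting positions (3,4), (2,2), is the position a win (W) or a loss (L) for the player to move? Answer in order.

Positions with no move are L. A position that does have a move is losing for the player to move precisely when every available move leads to a winning position for the opponent. Fill in the labels:
No move ever increases a pile, so every position that can arise here has a ≤ 3 and b ≤ 4; it is enough to label the cells with 0 ≤ a ≤ 3 and 0 ≤ b ≤ 4.
Every move lowers a or b (never raises either), so fill the grid row by row in increasing a, and left to right within a row: each cell's successors are then already labelled.
      b=0  b=1  b=2  b=3  b=4
a=0:    L    W    L    W    L
a=1:    W    W    W    W    W
a=2:    L    W    L    W    L
a=3:    W    W    W    W    W
Cells with no legal move (terminal, hence L): (0,0).
The remaining L cells, each justified by listing all of its moves:
(0,2): L (sole option (0,1)(W) is W)
(0,4): L (sole option (0,3)(W) is W)
(2,0): L (sole option (1,0)(W) is W)
(2,2): L (options (1,2)(W), (2,1)(W), (1,1)(W) are all W)
(2,4): L (options (1,4)(W), (2,3)(W), (1,3)(W) are all W)
Every other cell has at least one move into one of the L cells above, so it is W.
(3,4): the move to (2,4) reaches an L cell, so W
(2,2): one of the L cells justified above, so L

(3,4): W, (2,2): L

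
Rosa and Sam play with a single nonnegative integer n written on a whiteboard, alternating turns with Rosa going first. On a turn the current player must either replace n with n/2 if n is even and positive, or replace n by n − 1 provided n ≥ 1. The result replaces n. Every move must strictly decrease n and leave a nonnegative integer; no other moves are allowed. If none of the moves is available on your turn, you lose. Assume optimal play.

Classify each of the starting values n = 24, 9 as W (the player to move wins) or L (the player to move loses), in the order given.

24: W, 9: L

Compute win/loss labels from the base case upward. A position with no move is L. Any other position is W if it can reach an L in one move, else L.
n=0: no move → L
n=1: can move to 0, which is L ⇒ W
n=2: the only move is to 1(W), a W ⇒ L
n=3: can move to 2, which is L ⇒ W
n=4: can move to 2, which is L ⇒ W
n=5: the only move is to 4(W), a W ⇒ L
n=6: can move to 5, which is L ⇒ W
n=7: the only move is to 6(W), a W ⇒ L
n=8: can move to 7, which is L ⇒ W
n=9: the only move is to 8(W), a W ⇒ L
n=10: can move to 5, which is L ⇒ W
n=11: the only move is to 10(W), a W ⇒ L
n=12: can move to 11, which is L ⇒ W
n=13: the only move is to 12(W), a W ⇒ L
n=14: can move to 7, which is L ⇒ W
n=15: the only move is to 14(W), a W ⇒ L
n=16: can move to 15, which is L ⇒ W
n=17: the only move is to 16(W), a W ⇒ L
n=18: can move to 9, which is L ⇒ W
n=19: the only move is to 18(W), a W ⇒ L
n=20: can move to 19, which is L ⇒ W
n=21: the only move is to 20(W), a W ⇒ L
n=22: can move to 11, which is L ⇒ W
n=23: the only move is to 22(W), a W ⇒ L
n=24: can move to 23, which is L ⇒ W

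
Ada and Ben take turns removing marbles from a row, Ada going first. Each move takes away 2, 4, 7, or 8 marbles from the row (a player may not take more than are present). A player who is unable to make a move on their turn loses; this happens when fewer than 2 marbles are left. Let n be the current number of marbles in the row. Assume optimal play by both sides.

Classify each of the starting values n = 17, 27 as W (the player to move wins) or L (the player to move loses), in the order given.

Work bottom-up. With no move the player to move loses. Otherwise the position is W if at least one move leads to an L position for the opponent, and L if every move leads to a W.
n=0: no move → L
n=1: no move → L
n=2: W (go to 0, an L position)
n=3: W (go to 1, an L position)
n=4: W (go to 0, an L position)
n=5: W (go to 1, an L position)
n=6: L (options 4(W), 2(W) are all W)
n=7: W (go to 0, an L position)
n=8: W (go to 6, an L position)
n=9: W (go to 1, an L position)
n=10: W (go to 6, an L position)
n=11: L (options 9(W), 7(W), 4(W), 3(W) are all W)
n=12: L (options 10(W), 8(W), 5(W), 4(W) are all W)
n=13: W (go to 11, an L position)
n=14: W (go to 12, an L position)
n=15: W (go to 11, an L position)
n=16: W (go to 12, an L position)
n=17: L (options 15(W), 13(W), 10(W), 9(W) are all W)
n=18: W (go to 11, an L position)
n=19: W (go to 17, an L position)
n=20: W (go to 12, an L position)
n=21: W (go to 17, an L position)
n=22: L (options 20(W), 18(W), 15(W), 14(W) are all W)
n=23: L (options 21(W), 19(W), 16(W), 15(W) are all W)
n=24: W (go to 22, an L position)
n=25: W (go to 23, an L position)
n=26: W (go to 22, an L position)
n=27: W (go to 23, an L position)

17: L, 27: W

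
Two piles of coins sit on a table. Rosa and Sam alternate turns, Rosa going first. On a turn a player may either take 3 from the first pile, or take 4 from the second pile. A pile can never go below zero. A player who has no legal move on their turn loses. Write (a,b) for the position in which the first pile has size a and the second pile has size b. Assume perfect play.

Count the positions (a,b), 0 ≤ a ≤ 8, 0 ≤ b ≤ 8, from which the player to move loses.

42

Classify positions by backward induction: terminal positions (no move available) are L. From any other position, the mover wins iff some move reaches an L.
Every move lowers a or b (never raises either), so fill the grid row by row in increasing a, and left to right within a row: each cell's successors are then already labelled.
      b=0  b=1  b=2  b=3  b=4  b=5  b=6  b=7  b=8
a=0:    L    L    L    L    W    W    W    W    L
a=1:    L    L    L    L    W    W    W    W    L
a=2:    L    L    L    L    W    W    W    W    L
a=3:    W    W    W    W    L    L    L    L    W
a=4:    W    W    W    W    L    L    L    L    W
a=5:    W    W    W    W    L    L    L    L    W
a=6:    L    L    L    L    W    W    W    W    L
a=7:    L    L    L    L    W    W    W    W    L
a=8:    L    L    L    L    W    W    W    W    L
Cells with no legal move (terminal, hence L): (0,0), (0,1), (0,2), (0,3), (1,0), (1,1), (1,2), (1,3), (2,0), (2,1), (2,2), (2,3).
The remaining L cells, each justified by listing all of its moves:
(0,8): L (sole option (0,4)(W) is W)
(1,8): L (sole option (1,4)(W) is W)
(2,8): L (sole option (2,4)(W) is W)
(3,4): L (options (0,4)(W), (3,0)(W) are all W)
(3,5): L (options (0,5)(W), (3,1)(W) are all W)
(3,6): L (options (0,6)(W), (3,2)(W) are all W)
(3,7): L (options (0,7)(W), (3,3)(W) are all W)
(4,4): L (options (1,4)(W), (4,0)(W) are all W)
(4,5): L (options (1,5)(W), (4,1)(W) are all W)
(4,6): L (options (1,6)(W), (4,2)(W) are all W)
(4,7): L (options (1,7)(W), (4,3)(W) are all W)
(5,4): L (options (2,4)(W), (5,0)(W) are all W)
(5,5): L (options (2,5)(W), (5,1)(W) are all W)
(5,6): L (options (2,6)(W), (5,2)(W) are all W)
(5,7): L (options (2,7)(W), (5,3)(W) are all W)
(6,0): L (sole option (3,0)(W) is W)
(6,1): L (sole option (3,1)(W) is W)
(6,2): L (sole option (3,2)(W) is W)
(6,3): L (sole option (3,3)(W) is W)
(6,8): L (options (3,8)(W), (6,4)(W) are all W)
(7,0): L (sole option (4,0)(W) is W)
(7,1): L (sole option (4,1)(W) is W)
(7,2): L (sole option (4,2)(W) is W)
(7,3): L (sole option (4,3)(W) is W)
(7,8): L (options (4,8)(W), (7,4)(W) are all W)
(8,0): L (sole option (5,0)(W) is W)
(8,1): L (sole option (5,1)(W) is W)
(8,2): L (sole option (5,2)(W) is W)
(8,3): L (sole option (5,3)(W) is W)
(8,8): L (options (5,8)(W), (8,4)(W) are all W)
Every other cell has at least one move into one of the L cells above, so it is W.
L cells per row: a=0: 5, a=1: 5, a=2: 5, a=3: 4, a=4: 4, a=5: 4, a=6: 5, a=7: 5, a=8: 5; total 42.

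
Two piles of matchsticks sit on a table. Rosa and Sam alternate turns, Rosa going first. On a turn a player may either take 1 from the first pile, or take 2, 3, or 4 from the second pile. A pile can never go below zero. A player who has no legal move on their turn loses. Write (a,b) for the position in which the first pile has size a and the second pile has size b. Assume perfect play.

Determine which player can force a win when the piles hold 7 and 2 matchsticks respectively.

Sam wins.

Build the W/L table. Terminal = L. A non-terminal position is W if it has a move to some L; otherwise it is L.
No move ever increases a pile, so every position that can arise here has a ≤ 7 and b ≤ 2; it is enough to label the cells with 0 ≤ a ≤ 7 and 0 ≤ b ≤ 2.
Every move lowers a or b (never raises either), so fill the grid row by row in increasing a, and left to right within a row: each cell's successors are then already labelled.
      b=0  b=1  b=2
a=0:    L    L    W
a=1:    W    W    L
a=2:    L    L    W
a=3:    W    W    L
a=4:    L    L    W
a=5:    W    W    L
a=6:    L    L    W
a=7:    W    W    L
Cells with no legal move (terminal, hence L): (0,0), (0,1).
The remaining L cells, each justified by listing all of its moves:
(1,2): L (options (0,2)(W), (1,0)(W) are all W)
(2,0): L (sole option (1,0)(W) is W)
(2,1): L (sole option (1,1)(W) is W)
(3,2): L (options (2,2)(W), (3,0)(W) are all W)
(4,0): L (sole option (3,0)(W) is W)
(4,1): L (sole option (3,1)(W) is W)
(5,2): L (options (4,2)(W), (5,0)(W) are all W)
(6,0): L (sole option (5,0)(W) is W)
(6,1): L (sole option (5,1)(W) is W)
(7,2): L (options (6,2)(W), (7,0)(W) are all W)
Every other cell has at least one move into one of the L cells above, so it is W.
Every move from (7,2) reaches a W position, so the mover loses.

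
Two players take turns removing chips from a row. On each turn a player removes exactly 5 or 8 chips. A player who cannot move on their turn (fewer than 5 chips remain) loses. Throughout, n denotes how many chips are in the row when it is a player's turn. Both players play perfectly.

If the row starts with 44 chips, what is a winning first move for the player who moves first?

Remove 5, leaving 39.

Build the W/L table. Terminal = L. A non-terminal position is W if it has a move to some L; otherwise it is L.
n=0: no move → L
n=1: no move → L
n=2: no move → L
n=3: no move → L
n=4: no move → L
n=5: W (go to 0, an L position)
n=6: W (go to 1, an L position)
n=7: W (go to 2, an L position)
n=8: W (go to 3, an L position)
n=9: W (go to 4, an L position)
n=10: W (go to 2, an L position)
n=11: W (go to 3, an L position)
n=12: W (go to 4, an L position)
n=13: L (options 8(W), 5(W) are all W)
n=14: L (options 9(W), 6(W) are all W)
n=15: L (options 10(W), 7(W) are all W)
n=16: L (options 11(W), 8(W) are all W)
n=17: L (options 12(W), 9(W) are all W)
n=18: W (go to 13, an L position)
n=19: W (go to 14, an L position)
n=20: W (go to 15, an L position)
n=21: W (go to 16, an L position)
n=22: W (go to 17, an L position)
n=23: W (go to 15, an L position)
n=24: W (go to 16, an L position)
n=25: W (go to 17, an L position)
n=26: L (options 21(W), 18(W) are all W)
n=27: L (options 22(W), 19(W) are all W)
n=28: L (options 23(W), 20(W) are all W)
n=29: L (options 24(W), 21(W) are all W)
n=30: L (options 25(W), 22(W) are all W)
n=31: W (go to 26, an L position)
n=32: W (go to 27, an L position)
n=33: W (go to 28, an L position)
n=34: W (go to 29, an L position)
n=35: W (go to 30, an L position)
n=36: W (go to 28, an L position)
n=37: W (go to 29, an L position)
n=38: W (go to 30, an L position)
n=39: L (options 34(W), 31(W) are all W)
n=40: L (options 35(W), 32(W) are all W)
n=41: L (options 36(W), 33(W) are all W)
n=42: L (options 37(W), 34(W) are all W)
n=43: L (options 38(W), 35(W) are all W)
n=44: W (go to 39, an L position)
From 44, the L positions reachable in one move are: 39.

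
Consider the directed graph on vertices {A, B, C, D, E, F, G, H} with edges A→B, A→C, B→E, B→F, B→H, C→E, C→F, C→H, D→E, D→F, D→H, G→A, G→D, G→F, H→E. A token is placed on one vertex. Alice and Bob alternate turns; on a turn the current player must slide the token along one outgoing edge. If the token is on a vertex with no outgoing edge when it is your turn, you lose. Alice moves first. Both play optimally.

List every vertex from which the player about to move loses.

Label each position W (a win for the player to move) or L (a loss). A position with no legal move is L; any other position is W exactly when some move reaches an L, and L when every move reaches a W.
Every edge goes from a vertex to one that appears earlier in the order F, E, H, D, C, B, A, G, so processing vertices in that order labels each vertex after all of its successors.
F: no outgoing edge → L
E: no outgoing edge → L
H: W (go to E, an L position)
D: W (go to E, an L position)
C: W (go to E, an L position)
B: W (go to E, an L position)
A: L (options B(W), C(W) are all W)
G: W (go to A, an L position)
The losing starting vertices are exactly the entries labelled L in this table (3 of them).

A, E, F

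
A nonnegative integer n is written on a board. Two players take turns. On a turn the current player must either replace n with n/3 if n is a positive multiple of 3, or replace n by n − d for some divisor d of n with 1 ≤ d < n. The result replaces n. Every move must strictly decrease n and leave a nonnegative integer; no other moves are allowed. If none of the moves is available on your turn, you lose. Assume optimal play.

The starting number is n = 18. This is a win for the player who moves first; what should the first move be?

Move to 9.

Build the W/L table. Terminal = L. A non-terminal position is W if it has a move to some L; otherwise it is L.
n=0: no move → L
n=1: no move → L
n=2: →1(L), so W
n=3: →1(L), so W
n=4: →2(W), 3(W) — all W, so L
n=5: →4(L), so W
n=6: →4(L), so W
n=7: →6(W) only, which is W, so L
n=8: →4(L), so W
n=9: →3(W), 6(W), 8(W) — all W, so L
n=10: →9(L), so W
n=11: →10(W) only, which is W, so L
n=12: →4(L), so W
n=13: →12(W) only, which is W, so L
n=14: →7(L), so W
n=15: →5(W), 10(W), 12(W), 14(W) — all W, so L
n=16: →15(L), so W
n=17: →16(W) only, which is W, so L
n=18: →9(L), so W
From 18, the L positions reachable in one move are: 9, 15, 17. Any move reaching one of these is winning.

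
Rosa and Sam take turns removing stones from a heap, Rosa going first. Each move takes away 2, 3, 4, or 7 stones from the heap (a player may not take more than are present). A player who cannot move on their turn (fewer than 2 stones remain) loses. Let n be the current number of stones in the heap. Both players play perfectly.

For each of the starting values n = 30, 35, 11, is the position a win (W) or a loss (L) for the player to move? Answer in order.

30: W, 35: W, 11: L

Classify positions by backward induction: terminal positions (no move available) are L. From any other position, the mover wins iff some move reaches an L.
n=0: no move → L
n=1: no move → L
n=2: reaches L-position 0 → W
n=3: reaches L-position 1 → W
n=4: reaches L-position 1 → W
n=5: reaches L-position 1 → W
n=6: only reaches 4(W), 3(W), 2(W), all W → L
n=7: reaches L-position 0 → W
n=8: reaches L-position 6 → W
n=9: reaches L-position 6 → W
n=10: reaches L-position 6 → W
n=11: only reaches 9(W), 8(W), 7(W), 4(W), all W → L
n=12: only reaches 10(W), 9(W), 8(W), 5(W), all W → L
n=13: reaches L-position 11 → W
n=14: reaches L-position 12 → W
n=15: reaches L-position 12 → W
n=16: reaches L-position 12 → W
n=17: only reaches 15(W), 14(W), 13(W), 10(W), all W → L
n=18: reaches L-position 11 → W
n=19: reaches L-position 17 → W
n=20: reaches L-position 17 → W
n=21: reaches L-position 17 → W
n=22: only reaches 20(W), 19(W), 18(W), 15(W), all W → L
n=23: only reaches 21(W), 20(W), 19(W), 16(W), all W → L
n=24: reaches L-position 22 → W
n=25: reaches L-position 23 → W
n=26: reaches L-position 23 → W
n=27: reaches L-position 23 → W
n=28: only reaches 26(W), 25(W), 24(W), 21(W), all W → L
n=29: reaches L-position 22 → W
n=30: reaches L-position 28 → W
n=31: reaches L-position 28 → W
n=32: reaches L-position 28 → W
n=33: only reaches 31(W), 30(W), 29(W), 26(W), all W → L
n=34: only reaches 32(W), 31(W), 30(W), 27(W), all W → L
n=35: reaches L-position 33 → W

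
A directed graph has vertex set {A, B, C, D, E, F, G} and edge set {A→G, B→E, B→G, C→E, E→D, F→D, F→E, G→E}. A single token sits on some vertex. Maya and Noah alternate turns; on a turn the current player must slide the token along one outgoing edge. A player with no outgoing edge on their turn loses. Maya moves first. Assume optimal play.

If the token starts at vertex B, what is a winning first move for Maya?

Label each position W (a win for the player to move) or L (a loss). A position with no legal move is L; any other position is W exactly when some move reaches an L, and L when every move reaches a W.
Every edge goes from a vertex to one that appears earlier in the order D, E, F, G, C, B, A, so processing vertices in that order labels each vertex after all of its successors.
D: no outgoing edge → L
E: reaches L-position D → W
F: reaches L-position D → W
G: only reaches E(W), which is W → L
C: only reaches E(W), which is W → L
B: reaches L-position G → W
A: reaches L-position G → W
From B, the L positions reachable in one move are: G.

Move to G.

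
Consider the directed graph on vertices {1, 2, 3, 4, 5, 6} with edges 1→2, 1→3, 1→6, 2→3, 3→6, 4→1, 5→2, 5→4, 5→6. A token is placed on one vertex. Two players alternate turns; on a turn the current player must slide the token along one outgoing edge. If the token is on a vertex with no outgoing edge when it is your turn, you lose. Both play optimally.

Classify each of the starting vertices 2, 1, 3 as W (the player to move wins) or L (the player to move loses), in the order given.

Build the W/L table. Terminal = L. A non-terminal position is W if it has a move to some L; otherwise it is L.
Every edge goes from a vertex to one that appears earlier in the order 6, 3, 2, 1, 4, 5, so processing vertices in that order labels each vertex after all of its successors.
6: no outgoing edge → L
3: →6(L), so W
2: →3(W) only, which is W, so L
1: →2(L), so W
4: →1(W) only, which is W, so L
5: →4(L), so W

2: L, 1: W, 3: W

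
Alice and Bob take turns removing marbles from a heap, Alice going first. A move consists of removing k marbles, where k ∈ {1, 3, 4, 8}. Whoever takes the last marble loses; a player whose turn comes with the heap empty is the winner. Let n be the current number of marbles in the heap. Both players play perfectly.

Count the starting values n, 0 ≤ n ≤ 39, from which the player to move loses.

Build the W/L table. Terminal = W. A non-terminal position is W if it has a move to some L; otherwise it is L.
n=0: no move; the opponent has just taken the last marble and therefore loses → W
n=1: the only move is to 0(W), a W ⇒ L
n=2: can move to 1, which is L ⇒ W
n=3: moves to 2(W), 0(W); every one is W ⇒ L
n=4: can move to 3, which is L ⇒ W
n=5: can move to 1, which is L ⇒ W
n=6: can move to 3, which is L ⇒ W
n=7: can move to 3, which is L ⇒ W
n=8: moves to 7(W), 5(W), 4(W), 0(W); every one is W ⇒ L
n=9: can move to 8, which is L ⇒ W
n=10: moves to 9(W), 7(W), 6(W), 2(W); every one is W ⇒ L
n=11: can move to 10, which is L ⇒ W
n=12: can move to 8, which is L ⇒ W
n=13: can move to 10, which is L ⇒ W
n=14: can move to 10, which is L ⇒ W
n=15: moves to 14(W), 12(W), 11(W), 7(W); every one is W ⇒ L
n=16: can move to 15, which is L ⇒ W
n=17: moves to 16(W), 14(W), 13(W), 9(W); every one is W ⇒ L
n=18: can move to 17, which is L ⇒ W
n=19: can move to 15, which is L ⇒ W
n=20: can move to 17, which is L ⇒ W
n=21: can move to 17, which is L ⇒ W
n=22: moves to 21(W), 19(W), 18(W), 14(W); every one is W ⇒ L
n=23: can move to 22, which is L ⇒ W
n=24: moves to 23(W), 21(W), 20(W), 16(W); every one is W ⇒ L
n=25: can move to 24, which is L ⇒ W
n=26: can move to 22, which is L ⇒ W
n=27: can move to 24, which is L ⇒ W
n=28: can move to 24, which is L ⇒ W
n=29: moves to 28(W), 26(W), 25(W), 21(W); every one is W ⇒ L
n=30: can move to 29, which is L ⇒ W
n=31: moves to 30(W), 28(W), 27(W), 23(W); every one is W ⇒ L
n=32: can move to 31, which is L ⇒ W
n=33: can move to 29, which is L ⇒ W
n=34: can move to 31, which is L ⇒ W
n=35: can move to 31, which is L ⇒ W
n=36: moves to 35(W), 33(W), 32(W), 28(W); every one is W ⇒ L
n=37: can move to 36, which is L ⇒ W
n=38: moves to 37(W), 35(W), 34(W), 30(W); every one is W ⇒ L
n=39: can move to 38, which is L ⇒ W
L entries with 0 ≤ n ≤ 39: n = 1, 3, 8, 10, 15, 17, 22, 24, 29, 31, 36, 38; that makes 12.

12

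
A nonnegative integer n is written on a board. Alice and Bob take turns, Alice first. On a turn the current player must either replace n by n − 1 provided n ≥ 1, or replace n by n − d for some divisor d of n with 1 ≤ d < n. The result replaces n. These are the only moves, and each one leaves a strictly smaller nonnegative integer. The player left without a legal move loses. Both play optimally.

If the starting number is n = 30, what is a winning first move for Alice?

Move to 15.

Use the standard recursion: the mover loses at a terminal position; elsewhere, the mover wins exactly when some move hands the opponent an L position.
n=0: no move → L
n=1: W (go to 0, an L position)
n=2: L (sole option 1(W) is W)
n=3: W (go to 2, an L position)
n=4: W (go to 2, an L position)
n=5: L (sole option 4(W) is W)
n=6: W (go to 5, an L position)
n=7: L (sole option 6(W) is W)
n=8: W (go to 7, an L position)
n=9: L (options 6(W), 8(W) are all W)
n=10: W (go to 5, an L position)
n=11: L (sole option 10(W) is W)
n=12: W (go to 9, an L position)
n=13: L (sole option 12(W) is W)
n=14: W (go to 7, an L position)
n=15: L (options 10(W), 12(W), 14(W) are all W)
n=16: W (go to 15, an L position)
n=17: L (sole option 16(W) is W)
n=18: W (go to 9, an L position)
n=19: L (sole option 18(W) is W)
n=20: W (go to 15, an L position)
n=21: L (options 14(W), 18(W), 20(W) are all W)
n=22: W (go to 11, an L position)
n=23: L (sole option 22(W) is W)
n=24: W (go to 21, an L position)
n=25: L (options 20(W), 24(W) are all W)
n=26: W (go to 13, an L position)
n=27: L (options 18(W), 24(W), 26(W) are all W)
n=28: W (go to 21, an L position)
n=29: L (sole option 28(W) is W)
n=30: W (go to 15, an L position)
From 30, the L positions reachable in one move are: 15, 25, 27, 29. Any move reaching one of these is winning.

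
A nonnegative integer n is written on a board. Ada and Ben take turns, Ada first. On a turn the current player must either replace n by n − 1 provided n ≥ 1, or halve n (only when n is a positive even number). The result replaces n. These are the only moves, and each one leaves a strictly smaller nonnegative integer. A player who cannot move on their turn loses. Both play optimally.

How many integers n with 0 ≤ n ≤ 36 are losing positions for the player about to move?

18

Build the W/L table. Terminal = L. A non-terminal position is W if it has a move to some L; otherwise it is L.
n=0: no move → L
n=1: W (go to 0, an L position)
n=2: L (sole option 1(W) is W)
n=3: W (go to 2, an L position)
n=4: W (go to 2, an L position)
n=5: L (sole option 4(W) is W)
n=6: W (go to 5, an L position)
n=7: L (sole option 6(W) is W)
n=8: W (go to 7, an L position)
n=9: L (sole option 8(W) is W)
n=10: W (go to 5, an L position)
n=11: L (sole option 10(W) is W)
n=12: W (go to 11, an L position)
n=13: L (sole option 12(W) is W)
n=14: W (go to 7, an L position)
n=15: L (sole option 14(W) is W)
n=16: W (go to 15, an L position)
n=17: L (sole option 16(W) is W)
n=18: W (go to 9, an L position)
n=19: L (sole option 18(W) is W)
n=20: W (go to 19, an L position)
n=21: L (sole option 20(W) is W)
n=22: W (go to 11, an L position)
n=23: L (sole option 22(W) is W)
n=24: W (go to 23, an L position)
n=25: L (sole option 24(W) is W)
n=26: W (go to 13, an L position)
n=27: L (sole option 26(W) is W)
n=28: W (go to 27, an L position)
n=29: L (sole option 28(W) is W)
n=30: W (go to 15, an L position)
n=31: L (sole option 30(W) is W)
n=32: W (go to 31, an L position)
n=33: L (sole option 32(W) is W)
n=34: W (go to 17, an L position)
n=35: L (sole option 34(W) is W)
n=36: W (go to 35, an L position)
L entries with 0 ≤ n ≤ 36: n = 0, 2, 5, 7, 9, 11, 13, 15, 17, 19, 21, 23, 25, 27, 29, 31, 33, 35; that makes 18.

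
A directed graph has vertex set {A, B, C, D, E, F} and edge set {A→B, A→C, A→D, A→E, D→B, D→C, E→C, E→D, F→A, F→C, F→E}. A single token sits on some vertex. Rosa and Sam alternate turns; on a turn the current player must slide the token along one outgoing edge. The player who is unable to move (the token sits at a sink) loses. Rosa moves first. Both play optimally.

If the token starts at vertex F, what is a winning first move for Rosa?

Positions with no move are L. A position that does have a move is losing for the player to move precisely when every available move leads to a winning position for the opponent. Fill in the labels:
Every edge goes from a vertex to one that appears earlier in the order B, C, D, E, A, F, so processing vertices in that order labels each vertex after all of its successors.
B: no outgoing edge → L
C: no outgoing edge → L
D: →C(L), so W
E: →C(L), so W
A: →C(L), so W
F: →C(L), so W
From F, the L positions reachable in one move are: C.

Move to C.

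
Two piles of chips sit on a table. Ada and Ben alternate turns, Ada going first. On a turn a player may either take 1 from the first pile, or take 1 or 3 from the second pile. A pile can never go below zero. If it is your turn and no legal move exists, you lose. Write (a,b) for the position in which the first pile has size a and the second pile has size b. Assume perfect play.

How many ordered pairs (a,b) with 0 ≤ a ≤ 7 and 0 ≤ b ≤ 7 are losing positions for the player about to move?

32

Label each position W (a win for the player to move) or L (a loss). A position with no legal move is L; any other position is W exactly when some move reaches an L, and L when every move reaches a W.
Every move lowers a or b (never raises either), so fill the grid row by row in increasing a, and left to right within a row: each cell's successors are then already labelled.
      b=0  b=1  b=2  b=3  b=4  b=5  b=6  b=7
a=0:    L    W    L    W    L    W    L    W
a=1:    W    L    W    L    W    L    W    L
a=2:    L    W    L    W    L    W    L    W
a=3:    W    L    W    L    W    L    W    L
a=4:    L    W    L    W    L    W    L    W
a=5:    W    L    W    L    W    L    W    L
a=6:    L    W    L    W    L    W    L    W
a=7:    W    L    W    L    W    L    W    L
Cells with no legal move (terminal, hence L): (0,0).
The remaining L cells, each justified by listing all of its moves:
(0,2): only reaches (0,1)(W), which is W → L
(0,4): only reaches (0,3)(W), (0,1)(W), all W → L
(0,6): only reaches (0,5)(W), (0,3)(W), all W → L
(1,1): only reaches (0,1)(W), (1,0)(W), all W → L
(1,3): only reaches (0,3)(W), (1,2)(W), (1,0)(W), all W → L
(1,5): only reaches (0,5)(W), (1,4)(W), (1,2)(W), all W → L
(1,7): only reaches (0,7)(W), (1,6)(W), (1,4)(W), all W → L
(2,0): only reaches (1,0)(W), which is W → L
(2,2): only reaches (1,2)(W), (2,1)(W), all W → L
(2,4): only reaches (1,4)(W), (2,3)(W), (2,1)(W), all W → L
(2,6): only reaches (1,6)(W), (2,5)(W), (2,3)(W), all W → L
(3,1): only reaches (2,1)(W), (3,0)(W), all W → L
(3,3): only reaches (2,3)(W), (3,2)(W), (3,0)(W), all W → L
(3,5): only reaches (2,5)(W), (3,4)(W), (3,2)(W), all W → L
(3,7): only reaches (2,7)(W), (3,6)(W), (3,4)(W), all W → L
(4,0): only reaches (3,0)(W), which is W → L
(4,2): only reaches (3,2)(W), (4,1)(W), all W → L
(4,4): only reaches (3,4)(W), (4,3)(W), (4,1)(W), all W → L
(4,6): only reaches (3,6)(W), (4,5)(W), (4,3)(W), all W → L
(5,1): only reaches (4,1)(W), (5,0)(W), all W → L
(5,3): only reaches (4,3)(W), (5,2)(W), (5,0)(W), all W → L
(5,5): only reaches (4,5)(W), (5,4)(W), (5,2)(W), all W → L
(5,7): only reaches (4,7)(W), (5,6)(W), (5,4)(W), all W → L
(6,0): only reaches (5,0)(W), which is W → L
(6,2): only reaches (5,2)(W), (6,1)(W), all W → L
(6,4): only reaches (5,4)(W), (6,3)(W), (6,1)(W), all W → L
(6,6): only reaches (5,6)(W), (6,5)(W), (6,3)(W), all W → L
(7,1): only reaches (6,1)(W), (7,0)(W), all W → L
(7,3): only reaches (6,3)(W), (7,2)(W), (7,0)(W), all W → L
(7,5): only reaches (6,5)(W), (7,4)(W), (7,2)(W), all W → L
(7,7): only reaches (6,7)(W), (7,6)(W), (7,4)(W), all W → L
Every other cell has at least one move into one of the L cells above, so it is W.
L cells per row: a=0: 4, a=1: 4, a=2: 4, a=3: 4, a=4: 4, a=5: 4, a=6: 4, a=7: 4; total 32.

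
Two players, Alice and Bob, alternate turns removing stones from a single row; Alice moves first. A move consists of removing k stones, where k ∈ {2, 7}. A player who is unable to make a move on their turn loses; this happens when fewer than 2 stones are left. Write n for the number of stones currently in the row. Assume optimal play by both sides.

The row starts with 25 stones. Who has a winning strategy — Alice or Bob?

Alice wins.

Positions with no move are L. A position that does have a move is losing for the player to move precisely when every available move leads to a winning position for the opponent. Fill in the labels:
n=0: no move → L
n=1: no move → L
n=2: can move to 0, which is L ⇒ W
n=3: can move to 1, which is L ⇒ W
n=4: the only move is to 2(W), a W ⇒ L
n=5: the only move is to 3(W), a W ⇒ L
n=6: can move to 4, which is L ⇒ W
n=7: can move to 5, which is L ⇒ W
n=8: can move to 1, which is L ⇒ W
n=9: moves to 7(W), 2(W); every one is W ⇒ L
n=10: moves to 8(W), 3(W); every one is W ⇒ L
n=11: can move to 9, which is L ⇒ W
n=12: can move to 10, which is L ⇒ W
n=13: moves to 11(W), 6(W); every one is W ⇒ L
n=14: moves to 12(W), 7(W); every one is W ⇒ L
n=15: can move to 13, which is L ⇒ W
n=16: can move to 14, which is L ⇒ W
n=17: can move to 10, which is L ⇒ W
n=18: moves to 16(W), 11(W); every one is W ⇒ L
n=19: moves to 17(W), 12(W); every one is W ⇒ L
n=20: can move to 18, which is L ⇒ W
n=21: can move to 19, which is L ⇒ W
n=22: moves to 20(W), 15(W); every one is W ⇒ L
n=23: moves to 21(W), 16(W); every one is W ⇒ L
n=24: can move to 22, which is L ⇒ W
n=25: can move to 23, which is L ⇒ W
From 25 Alice can remove 2, leaving 23, reaching an L position.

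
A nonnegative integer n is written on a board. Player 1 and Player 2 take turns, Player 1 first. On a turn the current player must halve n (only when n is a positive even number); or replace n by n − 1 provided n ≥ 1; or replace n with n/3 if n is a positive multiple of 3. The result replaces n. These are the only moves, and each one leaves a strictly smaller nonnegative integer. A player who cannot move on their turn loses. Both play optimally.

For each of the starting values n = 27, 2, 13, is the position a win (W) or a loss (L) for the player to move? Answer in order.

27: W, 2: L, 13: L

Build the W/L table. Terminal = L. A non-terminal position is W if it has a move to some L; otherwise it is L.
n=0: no move → L
n=1: →0(L), so W
n=2: →1(W) only, which is W, so L
n=3: →2(L), so W
n=4: →2(L), so W
n=5: →4(W) only, which is W, so L
n=6: →2(L), so W
n=7: →6(W) only, which is W, so L
n=8: →7(L), so W
n=9: →3(W), 8(W) — all W, so L
n=10: →5(L), so W
n=11: →10(W) only, which is W, so L
n=12: →11(L), so W
n=13: →12(W) only, which is W, so L
n=14: →7(L), so W
n=15: →5(L), so W
n=16: →8(W), 15(W) — all W, so L
n=17: →16(L), so W
n=18: →9(L), so W
n=19: →18(W) only, which is W, so L
n=20: →19(L), so W
n=21: →7(L), so W
n=22: →11(L), so W
n=23: →22(W) only, which is W, so L
n=24: →23(L), so W
n=25: →24(W) only, which is W, so L
n=26: →13(L), so W
n=27: →9(L), so W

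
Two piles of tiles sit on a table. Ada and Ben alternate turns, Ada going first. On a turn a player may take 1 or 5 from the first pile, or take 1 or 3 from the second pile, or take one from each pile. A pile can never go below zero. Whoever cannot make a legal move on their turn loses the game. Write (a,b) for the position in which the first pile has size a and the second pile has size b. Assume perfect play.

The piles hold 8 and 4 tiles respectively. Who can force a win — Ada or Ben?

Ben wins.

Positions with no move are L. A position that does have a move is losing for the player to move precisely when every available move leads to a winning position for the opponent. Fill in the labels:
No move ever increases a pile, so every position that can arise here has a ≤ 8 and b ≤ 4; it is enough to label the cells with 0 ≤ a ≤ 8 and 0 ≤ b ≤ 4.
Every move lowers a or b (never raises either), so fill the grid row by row in increasing a, and left to right within a row: each cell's successors are then already labelled.
      b=0  b=1  b=2  b=3  b=4
a=0:    L    W    L    W    L
a=1:    W    W    W    W    W
a=2:    L    W    L    W    L
a=3:    W    W    W    W    W
a=4:    L    W    L    W    L
a=5:    W    W    W    W    W
a=6:    L    W    L    W    L
a=7:    W    W    W    W    W
a=8:    L    W    L    W    L
Cells with no legal move (terminal, hence L): (0,0).
The remaining L cells, each justified by listing all of its moves:
(0,2): L (sole option (0,1)(W) is W)
(0,4): L (options (0,3)(W), (0,1)(W) are all W)
(2,0): L (sole option (1,0)(W) is W)
(2,2): L (options (1,2)(W), (2,1)(W), (1,1)(W) are all W)
(2,4): L (options (1,4)(W), (2,3)(W), (2,1)(W), (1,3)(W) are all W)
(4,0): L (sole option (3,0)(W) is W)
(4,2): L (options (3,2)(W), (4,1)(W), (3,1)(W) are all W)
(4,4): L (options (3,4)(W), (4,3)(W), (4,1)(W), (3,3)(W) are all W)
(6,0): L (options (5,0)(W), (1,0)(W) are all W)
(6,2): L (options (5,2)(W), (1,2)(W), (6,1)(W), (5,1)(W) are all W)
(6,4): L (options (5,4)(W), (1,4)(W), (6,3)(W), (6,1)(W), (5,3)(W) are all W)
(8,0): L (options (7,0)(W), (3,0)(W) are all W)
(8,2): L (options (7,2)(W), (3,2)(W), (8,1)(W), (7,1)(W) are all W)
(8,4): L (options (7,4)(W), (3,4)(W), (8,3)(W), (8,1)(W), (7,3)(W) are all W)
Every other cell has at least one move into one of the L cells above, so it is W.
The starting position (8,4) is L: whatever Ada does, the opponent receives a W position.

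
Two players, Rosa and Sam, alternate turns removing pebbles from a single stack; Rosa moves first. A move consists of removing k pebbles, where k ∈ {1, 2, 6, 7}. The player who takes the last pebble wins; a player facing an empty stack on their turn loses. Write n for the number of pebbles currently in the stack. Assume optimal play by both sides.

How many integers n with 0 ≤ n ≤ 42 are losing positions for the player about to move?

Label each position W (a win for the player to move) or L (a loss). A position with no legal move is L; any other position is W exactly when some move reaches an L, and L when every move reaches a W.
n=0: no move → L
n=1: W (go to 0, an L position)
n=2: W (go to 0, an L position)
n=3: L (options 2(W), 1(W) are all W)
n=4: W (go to 3, an L position)
n=5: W (go to 3, an L position)
n=6: W (go to 0, an L position)
n=7: W (go to 0, an L position)
n=8: L (options 7(W), 6(W), 2(W), 1(W) are all W)
n=9: W (go to 8, an L position)
n=10: W (go to 8, an L position)
n=11: L (options 10(W), 9(W), 5(W), 4(W) are all W)
n=12: W (go to 11, an L position)
n=13: W (go to 11, an L position)
n=14: W (go to 8, an L position)
n=15: W (go to 8, an L position)
n=16: L (options 15(W), 14(W), 10(W), 9(W) are all W)
n=17: W (go to 16, an L position)
n=18: W (go to 16, an L position)
n=19: L (options 18(W), 17(W), 13(W), 12(W) are all W)
n=20: W (go to 19, an L position)
n=21: W (go to 19, an L position)
n=22: W (go to 16, an L position)
n=23: W (go to 16, an L position)
n=24: L (options 23(W), 22(W), 18(W), 17(W) are all W)
n=25: W (go to 24, an L position)
n=26: W (go to 24, an L position)
n=27: L (options 26(W), 25(W), 21(W), 20(W) are all W)
n=28: W (go to 27, an L position)
n=29: W (go to 27, an L position)
n=30: W (go to 24, an L position)
n=31: W (go to 24, an L position)
n=32: L (options 31(W), 30(W), 26(W), 25(W) are all W)
n=33: W (go to 32, an L position)
n=34: W (go to 32, an L position)
n=35: L (options 34(W), 33(W), 29(W), 28(W) are all W)
n=36: W (go to 35, an L position)
n=37: W (go to 35, an L position)
n=38: W (go to 32, an L position)
n=39: W (go to 32, an L position)
n=40: L (options 39(W), 38(W), 34(W), 33(W) are all W)
n=41: W (go to 40, an L position)
n=42: W (go to 40, an L position)
L entries with 0 ≤ n ≤ 42: n = 0, 3, 8, 11, 16, 19, 24, 27, 32, 35, 40; that makes 11.

11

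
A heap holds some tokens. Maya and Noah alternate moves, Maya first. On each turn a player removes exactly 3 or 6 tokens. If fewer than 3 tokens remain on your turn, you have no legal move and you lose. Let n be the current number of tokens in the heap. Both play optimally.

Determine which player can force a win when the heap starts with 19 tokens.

Noah wins.

Classify positions by backward induction: terminal positions (no move available) are L. From any other position, the mover wins iff some move reaches an L.
n=0: no move → L
n=1: no move → L
n=2: no move → L
n=3: W (go to 0, an L position)
n=4: W (go to 1, an L position)
n=5: W (go to 2, an L position)
n=6: W (go to 0, an L position)
n=7: W (go to 1, an L position)
n=8: W (go to 2, an L position)
n=9: L (options 6(W), 3(W) are all W)
n=10: L (options 7(W), 4(W) are all W)
n=11: L (options 8(W), 5(W) are all W)
n=12: W (go to 9, an L position)
n=13: W (go to 10, an L position)
n=14: W (go to 11, an L position)
n=15: W (go to 9, an L position)
n=16: W (go to 10, an L position)
n=17: W (go to 11, an L position)
n=18: L (options 15(W), 12(W) are all W)
n=19: L (options 16(W), 13(W) are all W)
The starting position 19 is L: whatever Maya does, the opponent receives a W position.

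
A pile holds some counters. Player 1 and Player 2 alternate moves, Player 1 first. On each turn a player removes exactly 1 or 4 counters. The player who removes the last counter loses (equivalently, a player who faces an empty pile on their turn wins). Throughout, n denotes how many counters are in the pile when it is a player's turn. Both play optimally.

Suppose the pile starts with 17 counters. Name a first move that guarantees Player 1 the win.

Remove 1, leaving 16.

Work bottom-up. With no move the player to move wins. Otherwise the position is W if at least one move leads to an L position for the opponent, and L if every move leads to a W.
n=0: no move; the opponent has just taken the last counter and therefore loses → W
n=1: the only move is to 0(W), a W ⇒ L
n=2: can move to 1, which is L ⇒ W
n=3: the only move is to 2(W), a W ⇒ L
n=4: can move to 3, which is L ⇒ W
n=5: can move to 1, which is L ⇒ W
n=6: moves to 5(W), 2(W); every one is W ⇒ L
n=7: can move to 6, which is L ⇒ W
n=8: moves to 7(W), 4(W); every one is W ⇒ L
n=9: can move to 8, which is L ⇒ W
n=10: can move to 6, which is L ⇒ W
n=11: moves to 10(W), 7(W); every one is W ⇒ L
n=12: can move to 11, which is L ⇒ W
n=13: moves to 12(W), 9(W); every one is W ⇒ L
n=14: can move to 13, which is L ⇒ W
n=15: can move to 11, which is L ⇒ W
n=16: moves to 15(W), 12(W); every one is W ⇒ L
n=17: can move to 16, which is L ⇒ W
From 17, the L positions reachable in one move are: 16, 13. Any move reaching one of these is winning.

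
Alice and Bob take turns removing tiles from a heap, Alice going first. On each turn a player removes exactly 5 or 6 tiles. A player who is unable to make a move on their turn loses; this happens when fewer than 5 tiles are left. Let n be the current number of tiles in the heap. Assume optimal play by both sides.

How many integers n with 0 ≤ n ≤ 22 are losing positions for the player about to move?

11

Label each position W (a win for the player to move) or L (a loss). A position with no legal move is L; any other position is W exactly when some move reaches an L, and L when every move reaches a W.
n=0: no move → L
n=1: no move → L
n=2: no move → L
n=3: no move → L
n=4: no move → L
n=5: →0(L), so W
n=6: →1(L), so W
n=7: →2(L), so W
n=8: →3(L), so W
n=9: →4(L), so W
n=10: →4(L), so W
n=11: →6(W), 5(W) — all W, so L
n=12: →7(W), 6(W) — all W, so L
n=13: →8(W), 7(W) — all W, so L
n=14: →9(W), 8(W) — all W, so L
n=15: →10(W), 9(W) — all W, so L
n=16: →11(L), so W
n=17: →12(L), so W
n=18: →13(L), so W
n=19: →14(L), so W
n=20: →15(L), so W
n=21: →15(L), so W
n=22: →17(W), 16(W) — all W, so L
L entries with 0 ≤ n ≤ 22: n = 0, 1, 2, 3, 4, 11, 12, 13, 14, 15, 22; that makes 11.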